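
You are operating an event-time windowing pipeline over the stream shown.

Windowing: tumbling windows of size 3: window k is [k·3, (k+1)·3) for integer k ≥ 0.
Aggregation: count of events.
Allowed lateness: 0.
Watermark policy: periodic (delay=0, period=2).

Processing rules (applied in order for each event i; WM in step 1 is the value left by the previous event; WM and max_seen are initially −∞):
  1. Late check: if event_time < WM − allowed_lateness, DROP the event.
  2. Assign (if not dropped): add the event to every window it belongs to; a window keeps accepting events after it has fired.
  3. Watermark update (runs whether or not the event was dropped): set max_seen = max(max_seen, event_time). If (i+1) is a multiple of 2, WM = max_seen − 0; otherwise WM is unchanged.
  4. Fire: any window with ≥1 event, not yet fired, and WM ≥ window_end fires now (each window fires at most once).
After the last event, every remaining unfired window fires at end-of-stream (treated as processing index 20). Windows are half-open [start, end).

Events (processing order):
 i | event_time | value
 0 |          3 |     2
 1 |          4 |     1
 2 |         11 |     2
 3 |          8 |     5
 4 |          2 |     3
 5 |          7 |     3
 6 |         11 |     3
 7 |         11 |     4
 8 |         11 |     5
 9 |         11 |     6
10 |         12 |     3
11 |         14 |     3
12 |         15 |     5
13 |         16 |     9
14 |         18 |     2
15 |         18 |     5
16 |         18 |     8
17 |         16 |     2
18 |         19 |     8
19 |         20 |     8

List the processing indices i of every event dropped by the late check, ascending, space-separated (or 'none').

4 5 17

i=0 t=3 v=2: → [3,6); WM=−∞
i=1 t=4 v=1: → [3,6); WM=4
i=2 t=11 v=2: → [9,12); WM=4
i=3 t=8 v=5: → [6,9); WM=11; [3,6) fires=2 [6,9) fires=1
i=4 t=2 v=3: DROP (t<11-0); WM=11
i=5 t=7 v=3: DROP (t<11-0); WM=11
i=6 t=11 v=3: → [9,12); WM=11
i=7 t=11 v=4: → [9,12); WM=11
i=8 t=11 v=5: → [9,12); WM=11
i=9 t=11 v=6: → [9,12); WM=11
i=10 t=12 v=3: → [12,15); WM=11
i=11 t=14 v=3: → [12,15); WM=14; [9,12) fires=5
i=12 t=15 v=5: → [15,18); WM=14
i=13 t=16 v=9: → [15,18); WM=16; [12,15) fires=2
i=14 t=18 v=2: → [18,21); WM=16
i=15 t=18 v=5: → [18,21); WM=18; [15,18) fires=2
i=16 t=18 v=8: → [18,21); WM=18
i=17 t=16 v=2: DROP (t<18-0); WM=18
i=18 t=19 v=8: → [18,21); WM=18
i=19 t=20 v=8: → [18,21); WM=20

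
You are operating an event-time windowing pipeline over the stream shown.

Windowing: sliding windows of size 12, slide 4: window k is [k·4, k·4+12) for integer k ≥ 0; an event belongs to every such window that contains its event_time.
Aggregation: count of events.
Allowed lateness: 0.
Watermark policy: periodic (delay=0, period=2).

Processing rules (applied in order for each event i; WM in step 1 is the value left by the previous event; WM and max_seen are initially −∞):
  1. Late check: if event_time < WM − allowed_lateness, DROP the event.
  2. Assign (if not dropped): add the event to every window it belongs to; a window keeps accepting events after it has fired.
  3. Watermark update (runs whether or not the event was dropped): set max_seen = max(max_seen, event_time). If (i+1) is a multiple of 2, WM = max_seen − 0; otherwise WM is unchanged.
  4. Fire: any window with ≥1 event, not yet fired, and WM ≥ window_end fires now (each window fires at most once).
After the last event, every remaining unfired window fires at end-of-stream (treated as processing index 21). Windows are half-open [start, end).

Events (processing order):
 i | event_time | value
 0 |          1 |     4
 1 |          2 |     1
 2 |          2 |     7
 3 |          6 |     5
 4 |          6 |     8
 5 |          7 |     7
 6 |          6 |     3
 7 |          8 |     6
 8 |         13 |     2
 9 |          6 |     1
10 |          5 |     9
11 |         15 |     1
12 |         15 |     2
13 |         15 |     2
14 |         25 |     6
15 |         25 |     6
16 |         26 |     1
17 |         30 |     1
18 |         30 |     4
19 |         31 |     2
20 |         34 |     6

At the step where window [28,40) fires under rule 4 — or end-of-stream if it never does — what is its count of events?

i=0 t=1 v=4: → [0,12); WM=−∞
i=1 t=2 v=1: → [0,12); WM=2
i=2 t=2 v=7: → [0,12); WM=2
i=3 t=6 v=5: → [4,16),[0,12); WM=6
i=4 t=6 v=8: → [4,16),[0,12); WM=6
i=5 t=7 v=7: → [4,16),[0,12); WM=7
i=6 t=6 v=3: DROP (t<7-0); WM=7
i=7 t=8 v=6: → [8,20),[4,16),[0,12); WM=8
i=8 t=13 v=2: → [12,24),[8,20),[4,16); WM=8
i=9 t=6 v=1: DROP (t<8-0); WM=13; [0,12) fires=7
i=10 t=5 v=9: DROP (t<13-0); WM=13
i=11 t=15 v=1: → [12,24),[8,20),[4,16); WM=15
i=12 t=15 v=2: → [12,24),[8,20),[4,16); WM=15
i=13 t=15 v=2: → [12,24),[8,20),[4,16); WM=15
i=14 t=25 v=6: → [24,36),[20,32),[16,28); WM=15
i=15 t=25 v=6: → [24,36),[20,32),[16,28); WM=25; [4,16) fires=8 [8,20) fires=5 [12,24) fires=4
i=16 t=26 v=1: → [24,36),[20,32),[16,28); WM=25
i=17 t=30 v=1: → [28,40),[24,36),[20,32); WM=30; [16,28) fires=3
i=18 t=30 v=4: → [28,40),[24,36),[20,32); WM=30
i=19 t=31 v=2: → [28,40),[24,36),[20,32); WM=31
i=20 t=34 v=6: → [32,44),[28,40),[24,36); WM=31

4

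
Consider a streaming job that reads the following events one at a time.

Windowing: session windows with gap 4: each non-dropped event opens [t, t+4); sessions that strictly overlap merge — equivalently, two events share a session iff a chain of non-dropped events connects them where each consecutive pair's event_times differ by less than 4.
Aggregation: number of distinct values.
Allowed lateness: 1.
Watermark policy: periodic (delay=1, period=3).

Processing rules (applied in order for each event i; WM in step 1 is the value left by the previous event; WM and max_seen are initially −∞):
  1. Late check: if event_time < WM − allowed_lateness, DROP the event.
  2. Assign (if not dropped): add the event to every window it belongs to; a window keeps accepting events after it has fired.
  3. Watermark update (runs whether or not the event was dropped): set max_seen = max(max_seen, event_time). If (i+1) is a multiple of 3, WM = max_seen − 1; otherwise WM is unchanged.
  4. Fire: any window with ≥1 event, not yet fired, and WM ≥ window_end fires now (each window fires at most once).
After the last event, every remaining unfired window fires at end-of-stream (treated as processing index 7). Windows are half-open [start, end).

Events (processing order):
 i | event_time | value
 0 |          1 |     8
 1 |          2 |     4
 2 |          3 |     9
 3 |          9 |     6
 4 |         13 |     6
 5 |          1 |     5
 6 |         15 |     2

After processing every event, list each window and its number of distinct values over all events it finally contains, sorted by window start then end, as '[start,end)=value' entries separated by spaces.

i=0 t=1 v=8: → [1,5); WM=−∞
i=1 t=2 v=4: → [1,6); WM=−∞
i=2 t=3 v=9: → [1,7); WM=2
i=3 t=9 v=6: → [9,13); WM=2
i=4 t=13 v=6: → [13,17); WM=2
i=5 t=1 v=5: → [1,7); WM=12
i=6 t=15 v=2: → [13,19); WM=12

[1,7)=4 [9,13)=1 [13,19)=2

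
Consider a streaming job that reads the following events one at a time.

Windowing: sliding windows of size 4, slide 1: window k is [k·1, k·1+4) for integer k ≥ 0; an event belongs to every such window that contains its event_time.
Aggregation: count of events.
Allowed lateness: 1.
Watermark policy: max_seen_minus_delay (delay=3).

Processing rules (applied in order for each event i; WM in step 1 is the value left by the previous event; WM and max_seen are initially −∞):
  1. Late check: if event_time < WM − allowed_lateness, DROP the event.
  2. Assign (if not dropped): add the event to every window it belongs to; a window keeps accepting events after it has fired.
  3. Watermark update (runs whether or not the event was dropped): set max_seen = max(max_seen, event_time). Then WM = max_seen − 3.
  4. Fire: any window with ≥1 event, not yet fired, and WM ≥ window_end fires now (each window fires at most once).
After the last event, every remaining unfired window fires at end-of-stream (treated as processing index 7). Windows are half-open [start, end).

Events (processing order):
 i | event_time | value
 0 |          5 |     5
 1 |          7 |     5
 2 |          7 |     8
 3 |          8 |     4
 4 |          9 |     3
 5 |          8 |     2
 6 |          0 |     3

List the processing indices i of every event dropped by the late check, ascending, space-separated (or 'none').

i=0 t=5 v=5: → [5,9),[4,8),[3,7),[2,6); WM=2
i=1 t=7 v=5: → [7,11),[6,10),[5,9),[4,8); WM=4
i=2 t=7 v=8: → [7,11),[6,10),[5,9),[4,8); WM=4
i=3 t=8 v=4: → [8,12),[7,11),[6,10),[5,9); WM=5
i=4 t=9 v=3: → [9,13),[8,12),[7,11),[6,10); WM=6; [2,6) fires=1
i=5 t=8 v=2: → [8,12),[7,11),[6,10),[5,9); WM=6
i=6 t=0 v=3: DROP (t<6-1); WM=6

6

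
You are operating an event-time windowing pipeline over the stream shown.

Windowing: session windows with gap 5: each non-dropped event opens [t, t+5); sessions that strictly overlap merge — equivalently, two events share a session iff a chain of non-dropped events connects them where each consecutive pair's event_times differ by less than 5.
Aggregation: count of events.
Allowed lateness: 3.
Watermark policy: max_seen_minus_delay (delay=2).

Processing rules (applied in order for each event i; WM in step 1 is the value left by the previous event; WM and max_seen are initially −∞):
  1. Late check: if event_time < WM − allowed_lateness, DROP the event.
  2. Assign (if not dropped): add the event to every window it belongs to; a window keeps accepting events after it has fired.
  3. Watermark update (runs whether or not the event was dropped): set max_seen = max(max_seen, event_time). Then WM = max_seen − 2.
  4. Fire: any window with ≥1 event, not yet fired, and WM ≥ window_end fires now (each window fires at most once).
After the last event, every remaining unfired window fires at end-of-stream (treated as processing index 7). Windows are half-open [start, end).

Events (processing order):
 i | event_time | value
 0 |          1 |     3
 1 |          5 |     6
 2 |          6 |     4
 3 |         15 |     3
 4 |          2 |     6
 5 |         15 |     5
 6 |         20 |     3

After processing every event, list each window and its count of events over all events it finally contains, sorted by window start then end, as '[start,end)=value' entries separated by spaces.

[1,11)=3 [15,20)=2 [20,25)=1

i=0 t=1 v=3: → [1,6); WM=-1
i=1 t=5 v=6: → [1,10); WM=3
i=2 t=6 v=4: → [1,11); WM=4
i=3 t=15 v=3: → [15,20); WM=13
i=4 t=2 v=6: DROP (t<13-3); WM=13
i=5 t=15 v=5: → [15,20); WM=13
i=6 t=20 v=3: → [20,25); WM=18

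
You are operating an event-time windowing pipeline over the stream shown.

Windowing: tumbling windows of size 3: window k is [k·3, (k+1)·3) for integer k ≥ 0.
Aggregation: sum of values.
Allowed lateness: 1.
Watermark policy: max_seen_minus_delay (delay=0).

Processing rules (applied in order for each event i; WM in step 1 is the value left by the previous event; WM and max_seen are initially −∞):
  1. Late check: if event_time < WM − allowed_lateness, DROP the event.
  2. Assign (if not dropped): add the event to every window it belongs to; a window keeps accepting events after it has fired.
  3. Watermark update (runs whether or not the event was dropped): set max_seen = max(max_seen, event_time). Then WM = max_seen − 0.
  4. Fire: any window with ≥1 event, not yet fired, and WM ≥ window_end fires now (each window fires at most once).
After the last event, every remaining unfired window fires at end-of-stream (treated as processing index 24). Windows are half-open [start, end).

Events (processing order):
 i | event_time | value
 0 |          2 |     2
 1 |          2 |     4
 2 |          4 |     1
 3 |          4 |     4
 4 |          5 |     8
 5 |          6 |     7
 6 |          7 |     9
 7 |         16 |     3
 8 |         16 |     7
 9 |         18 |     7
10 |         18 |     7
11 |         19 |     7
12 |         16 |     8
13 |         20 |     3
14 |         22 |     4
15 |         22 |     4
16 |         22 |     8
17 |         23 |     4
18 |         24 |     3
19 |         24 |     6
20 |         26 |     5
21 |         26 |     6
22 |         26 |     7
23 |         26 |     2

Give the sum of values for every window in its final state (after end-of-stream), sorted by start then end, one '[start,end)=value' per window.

[0,3)=6 [3,6)=13 [6,9)=16 [15,18)=10 [18,21)=24 [21,24)=20 [24,27)=29

i=0 t=2 v=2: → [0,3); WM=2
i=1 t=2 v=4: → [0,3); WM=2
i=2 t=4 v=1: → [3,6); WM=4; [0,3) fires=6
i=3 t=4 v=4: → [3,6); WM=4
i=4 t=5 v=8: → [3,6); WM=5
i=5 t=6 v=7: → [6,9); WM=6; [3,6) fires=13
i=6 t=7 v=9: → [6,9); WM=7
i=7 t=16 v=3: → [15,18); WM=16; [6,9) fires=16
i=8 t=16 v=7: → [15,18); WM=16
i=9 t=18 v=7: → [18,21); WM=18; [15,18) fires=10
i=10 t=18 v=7: → [18,21); WM=18
i=11 t=19 v=7: → [18,21); WM=19
i=12 t=16 v=8: DROP (t<19-1); WM=19
i=13 t=20 v=3: → [18,21); WM=20
i=14 t=22 v=4: → [21,24); WM=22; [18,21) fires=24
i=15 t=22 v=4: → [21,24); WM=22
i=16 t=22 v=8: → [21,24); WM=22
i=17 t=23 v=4: → [21,24); WM=23
i=18 t=24 v=3: → [24,27); WM=24; [21,24) fires=20
i=19 t=24 v=6: → [24,27); WM=24
i=20 t=26 v=5: → [24,27); WM=26
i=21 t=26 v=6: → [24,27); WM=26
i=22 t=26 v=7: → [24,27); WM=26
i=23 t=26 v=2: → [24,27); WM=26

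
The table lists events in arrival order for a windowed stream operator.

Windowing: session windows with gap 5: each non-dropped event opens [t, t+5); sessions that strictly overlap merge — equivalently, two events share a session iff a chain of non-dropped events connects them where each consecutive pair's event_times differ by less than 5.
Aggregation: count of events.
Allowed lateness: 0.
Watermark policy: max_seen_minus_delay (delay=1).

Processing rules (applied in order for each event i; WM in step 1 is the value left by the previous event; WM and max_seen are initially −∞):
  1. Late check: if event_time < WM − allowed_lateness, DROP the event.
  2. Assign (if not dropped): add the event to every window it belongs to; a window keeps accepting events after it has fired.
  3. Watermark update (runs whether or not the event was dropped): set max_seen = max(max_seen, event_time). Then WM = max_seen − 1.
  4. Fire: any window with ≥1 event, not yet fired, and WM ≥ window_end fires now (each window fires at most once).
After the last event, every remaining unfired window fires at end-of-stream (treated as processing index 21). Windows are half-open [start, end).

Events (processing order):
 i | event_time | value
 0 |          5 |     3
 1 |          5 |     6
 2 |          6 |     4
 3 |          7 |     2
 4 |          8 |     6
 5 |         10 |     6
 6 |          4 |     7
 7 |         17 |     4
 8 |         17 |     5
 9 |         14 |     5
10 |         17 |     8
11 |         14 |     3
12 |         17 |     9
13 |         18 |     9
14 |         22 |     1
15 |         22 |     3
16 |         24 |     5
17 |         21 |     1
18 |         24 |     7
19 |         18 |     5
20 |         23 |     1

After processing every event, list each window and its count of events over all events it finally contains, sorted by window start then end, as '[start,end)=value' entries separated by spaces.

i=0 t=5 v=3: → [5,10); WM=4
i=1 t=5 v=6: → [5,10); WM=4
i=2 t=6 v=4: → [5,11); WM=5
i=3 t=7 v=2: → [5,12); WM=6
i=4 t=8 v=6: → [5,13); WM=7
i=5 t=10 v=6: → [5,15); WM=9
i=6 t=4 v=7: DROP (t<9-0); WM=9
i=7 t=17 v=4: → [17,22); WM=16
i=8 t=17 v=5: → [17,22); WM=16
i=9 t=14 v=5: DROP (t<16-0); WM=16
i=10 t=17 v=8: → [17,22); WM=16
i=11 t=14 v=3: DROP (t<16-0); WM=16
i=12 t=17 v=9: → [17,22); WM=16
i=13 t=18 v=9: → [17,23); WM=17
i=14 t=22 v=1: → [17,27); WM=21
i=15 t=22 v=3: → [17,27); WM=21
i=16 t=24 v=5: → [17,29); WM=23
i=17 t=21 v=1: DROP (t<23-0); WM=23
i=18 t=24 v=7: → [17,29); WM=23
i=19 t=18 v=5: DROP (t<23-0); WM=23
i=20 t=23 v=1: → [17,29); WM=23

[5,15)=6 [17,29)=10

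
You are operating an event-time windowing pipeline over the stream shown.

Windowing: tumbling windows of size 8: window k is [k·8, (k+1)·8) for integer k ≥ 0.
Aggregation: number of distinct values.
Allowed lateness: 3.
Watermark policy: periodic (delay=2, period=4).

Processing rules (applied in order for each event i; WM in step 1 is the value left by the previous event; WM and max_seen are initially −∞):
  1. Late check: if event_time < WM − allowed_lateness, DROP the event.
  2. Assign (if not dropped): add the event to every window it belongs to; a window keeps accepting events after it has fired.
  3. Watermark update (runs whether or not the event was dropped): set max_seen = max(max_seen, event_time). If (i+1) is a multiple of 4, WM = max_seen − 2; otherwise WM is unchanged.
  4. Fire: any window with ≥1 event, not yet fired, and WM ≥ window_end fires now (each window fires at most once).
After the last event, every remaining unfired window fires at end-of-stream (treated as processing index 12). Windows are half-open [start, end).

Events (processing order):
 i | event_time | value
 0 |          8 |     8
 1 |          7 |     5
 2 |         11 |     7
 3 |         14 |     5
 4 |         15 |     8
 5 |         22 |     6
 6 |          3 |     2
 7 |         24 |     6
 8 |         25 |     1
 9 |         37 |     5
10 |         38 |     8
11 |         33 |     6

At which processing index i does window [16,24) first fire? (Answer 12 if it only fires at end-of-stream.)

i=0 t=8 v=8: → [8,16); WM=−∞
i=1 t=7 v=5: → [0,8); WM=−∞
i=2 t=11 v=7: → [8,16); WM=−∞
i=3 t=14 v=5: → [8,16); WM=12; [0,8) fires=1
i=4 t=15 v=8: → [8,16); WM=12
i=5 t=22 v=6: → [16,24); WM=12
i=6 t=3 v=2: DROP (t<12-3); WM=12
i=7 t=24 v=6: → [24,32); WM=22; [8,16) fires=3
i=8 t=25 v=1: → [24,32); WM=22
i=9 t=37 v=5: → [32,40); WM=22
i=10 t=38 v=8: → [32,40); WM=22
i=11 t=33 v=6: → [32,40); WM=36; [16,24) fires=1 [24,32) fires=2

11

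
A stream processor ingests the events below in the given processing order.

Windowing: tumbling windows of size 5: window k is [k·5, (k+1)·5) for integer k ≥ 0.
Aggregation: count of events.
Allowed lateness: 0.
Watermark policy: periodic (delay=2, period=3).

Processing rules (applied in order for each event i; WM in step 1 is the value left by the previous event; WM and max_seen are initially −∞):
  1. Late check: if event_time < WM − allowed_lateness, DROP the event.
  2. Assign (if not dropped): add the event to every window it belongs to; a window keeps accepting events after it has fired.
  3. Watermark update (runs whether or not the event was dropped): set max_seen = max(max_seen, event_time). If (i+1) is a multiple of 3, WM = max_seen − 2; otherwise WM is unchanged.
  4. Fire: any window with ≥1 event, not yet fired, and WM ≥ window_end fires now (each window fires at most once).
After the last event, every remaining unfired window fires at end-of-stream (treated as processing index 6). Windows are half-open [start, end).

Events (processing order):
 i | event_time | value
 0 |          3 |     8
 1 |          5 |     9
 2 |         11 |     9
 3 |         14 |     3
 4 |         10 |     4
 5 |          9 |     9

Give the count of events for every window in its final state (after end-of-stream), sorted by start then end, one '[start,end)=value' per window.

i=0 t=3 v=8: → [0,5); WM=−∞
i=1 t=5 v=9: → [5,10); WM=−∞
i=2 t=11 v=9: → [10,15); WM=9; [0,5) fires=1
i=3 t=14 v=3: → [10,15); WM=9
i=4 t=10 v=4: → [10,15); WM=9
i=5 t=9 v=9: → [5,10); WM=12; [5,10) fires=2

[0,5)=1 [5,10)=2 [10,15)=3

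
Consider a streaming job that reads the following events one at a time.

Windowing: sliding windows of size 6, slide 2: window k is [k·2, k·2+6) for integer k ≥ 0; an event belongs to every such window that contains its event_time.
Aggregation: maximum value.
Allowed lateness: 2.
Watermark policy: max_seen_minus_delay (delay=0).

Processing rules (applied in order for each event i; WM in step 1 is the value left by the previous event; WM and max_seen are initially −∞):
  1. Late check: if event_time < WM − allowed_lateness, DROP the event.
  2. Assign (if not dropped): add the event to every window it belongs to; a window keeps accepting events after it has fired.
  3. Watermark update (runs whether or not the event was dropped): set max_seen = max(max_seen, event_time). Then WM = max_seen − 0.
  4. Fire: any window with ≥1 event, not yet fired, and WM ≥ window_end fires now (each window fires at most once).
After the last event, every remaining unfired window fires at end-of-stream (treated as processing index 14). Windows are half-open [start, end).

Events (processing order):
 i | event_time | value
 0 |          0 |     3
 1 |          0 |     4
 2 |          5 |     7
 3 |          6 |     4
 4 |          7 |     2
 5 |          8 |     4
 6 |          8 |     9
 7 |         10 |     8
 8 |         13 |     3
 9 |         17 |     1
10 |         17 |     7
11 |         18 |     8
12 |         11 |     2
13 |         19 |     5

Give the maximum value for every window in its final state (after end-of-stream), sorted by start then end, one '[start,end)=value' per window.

[0,6)=7 [2,8)=7 [4,10)=9 [6,12)=9 [8,14)=9 [10,16)=8 [12,18)=7 [14,20)=8 [16,22)=8 [18,24)=8

i=0 t=0 v=3: → [0,6); WM=0
i=1 t=0 v=4: → [0,6); WM=0
i=2 t=5 v=7: → [4,10),[2,8),[0,6); WM=5
i=3 t=6 v=4: → [6,12),[4,10),[2,8); WM=6; [0,6) fires=7
i=4 t=7 v=2: → [6,12),[4,10),[2,8); WM=7
i=5 t=8 v=4: → [8,14),[6,12),[4,10); WM=8; [2,8) fires=7
i=6 t=8 v=9: → [8,14),[6,12),[4,10); WM=8
i=7 t=10 v=8: → [10,16),[8,14),[6,12); WM=10; [4,10) fires=9
i=8 t=13 v=3: → [12,18),[10,16),[8,14); WM=13; [6,12) fires=9
i=9 t=17 v=1: → [16,22),[14,20),[12,18); WM=17; [8,14) fires=9 [10,16) fires=8
i=10 t=17 v=7: → [16,22),[14,20),[12,18); WM=17
i=11 t=18 v=8: → [18,24),[16,22),[14,20); WM=18; [12,18) fires=7
i=12 t=11 v=2: DROP (t<18-2); WM=18
i=13 t=19 v=5: → [18,24),[16,22),[14,20); WM=19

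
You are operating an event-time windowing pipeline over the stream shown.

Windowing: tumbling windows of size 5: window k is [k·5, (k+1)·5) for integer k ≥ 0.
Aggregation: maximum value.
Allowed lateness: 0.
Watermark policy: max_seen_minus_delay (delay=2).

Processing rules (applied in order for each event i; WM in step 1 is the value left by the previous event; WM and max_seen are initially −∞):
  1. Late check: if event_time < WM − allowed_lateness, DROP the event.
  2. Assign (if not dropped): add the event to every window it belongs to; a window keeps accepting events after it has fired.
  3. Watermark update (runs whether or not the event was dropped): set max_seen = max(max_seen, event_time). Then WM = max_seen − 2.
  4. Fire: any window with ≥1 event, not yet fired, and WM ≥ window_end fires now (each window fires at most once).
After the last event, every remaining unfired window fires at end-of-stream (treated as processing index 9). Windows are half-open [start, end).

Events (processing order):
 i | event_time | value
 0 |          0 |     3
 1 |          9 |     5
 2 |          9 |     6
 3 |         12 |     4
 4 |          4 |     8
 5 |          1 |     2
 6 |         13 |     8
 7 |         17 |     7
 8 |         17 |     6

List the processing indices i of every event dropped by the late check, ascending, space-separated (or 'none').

i=0 t=0 v=3: → [0,5); WM=-2
i=1 t=9 v=5: → [5,10); WM=7; [0,5) fires=3
i=2 t=9 v=6: → [5,10); WM=7
i=3 t=12 v=4: → [10,15); WM=10; [5,10) fires=6
i=4 t=4 v=8: DROP (t<10-0); WM=10
i=5 t=1 v=2: DROP (t<10-0); WM=10
i=6 t=13 v=8: → [10,15); WM=11
i=7 t=17 v=7: → [15,20); WM=15; [10,15) fires=8
i=8 t=17 v=6: → [15,20); WM=15

4 5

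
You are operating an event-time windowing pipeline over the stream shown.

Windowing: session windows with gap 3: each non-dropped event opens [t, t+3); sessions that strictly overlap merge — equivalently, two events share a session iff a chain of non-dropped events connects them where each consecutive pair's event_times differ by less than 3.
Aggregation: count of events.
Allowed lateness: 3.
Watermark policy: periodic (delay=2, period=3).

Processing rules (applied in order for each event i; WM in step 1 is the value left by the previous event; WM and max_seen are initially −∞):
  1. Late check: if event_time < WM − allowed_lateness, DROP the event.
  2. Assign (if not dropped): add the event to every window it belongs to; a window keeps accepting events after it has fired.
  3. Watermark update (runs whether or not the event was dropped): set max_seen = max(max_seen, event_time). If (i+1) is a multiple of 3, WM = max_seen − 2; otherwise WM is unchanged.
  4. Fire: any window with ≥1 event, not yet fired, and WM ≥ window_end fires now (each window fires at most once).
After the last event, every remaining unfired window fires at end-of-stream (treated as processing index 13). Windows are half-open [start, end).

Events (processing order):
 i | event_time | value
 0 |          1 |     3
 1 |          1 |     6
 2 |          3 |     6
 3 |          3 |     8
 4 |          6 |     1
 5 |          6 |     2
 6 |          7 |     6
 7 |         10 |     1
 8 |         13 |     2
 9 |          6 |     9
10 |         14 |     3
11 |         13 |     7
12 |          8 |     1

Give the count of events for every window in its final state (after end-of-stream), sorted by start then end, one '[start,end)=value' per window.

i=0 t=1 v=3: → [1,4); WM=−∞
i=1 t=1 v=6: → [1,4); WM=−∞
i=2 t=3 v=6: → [1,6); WM=1
i=3 t=3 v=8: → [1,6); WM=1
i=4 t=6 v=1: → [6,9); WM=1
i=5 t=6 v=2: → [6,9); WM=4
i=6 t=7 v=6: → [6,10); WM=4
i=7 t=10 v=1: → [10,13); WM=4
i=8 t=13 v=2: → [13,16); WM=11
i=9 t=6 v=9: DROP (t<11-3); WM=11
i=10 t=14 v=3: → [13,17); WM=11
i=11 t=13 v=7: → [13,17); WM=12
i=12 t=8 v=1: DROP (t<12-3); WM=12

[1,6)=4 [6,10)=3 [10,13)=1 [13,17)=3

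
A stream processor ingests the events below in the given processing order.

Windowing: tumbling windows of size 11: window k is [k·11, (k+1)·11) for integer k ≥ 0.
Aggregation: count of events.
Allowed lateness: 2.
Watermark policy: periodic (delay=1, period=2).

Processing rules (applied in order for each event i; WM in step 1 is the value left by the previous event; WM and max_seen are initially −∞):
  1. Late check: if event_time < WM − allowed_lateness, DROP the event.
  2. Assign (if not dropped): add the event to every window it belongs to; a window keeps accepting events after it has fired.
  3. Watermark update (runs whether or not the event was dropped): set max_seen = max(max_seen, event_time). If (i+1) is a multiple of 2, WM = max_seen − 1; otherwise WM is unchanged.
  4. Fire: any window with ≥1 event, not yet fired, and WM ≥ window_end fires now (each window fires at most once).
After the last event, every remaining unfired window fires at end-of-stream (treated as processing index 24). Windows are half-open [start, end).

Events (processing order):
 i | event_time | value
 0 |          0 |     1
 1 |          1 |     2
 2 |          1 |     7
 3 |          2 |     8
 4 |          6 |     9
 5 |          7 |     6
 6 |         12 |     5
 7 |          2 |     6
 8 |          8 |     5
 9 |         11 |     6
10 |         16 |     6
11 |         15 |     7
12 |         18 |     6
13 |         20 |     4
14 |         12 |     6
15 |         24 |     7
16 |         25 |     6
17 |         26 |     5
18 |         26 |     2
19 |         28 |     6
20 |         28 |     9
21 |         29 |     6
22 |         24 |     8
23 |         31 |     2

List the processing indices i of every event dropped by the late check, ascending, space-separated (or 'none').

7 8 14 22

i=0 t=0 v=1: → [0,11); WM=−∞
i=1 t=1 v=2: → [0,11); WM=0
i=2 t=1 v=7: → [0,11); WM=0
i=3 t=2 v=8: → [0,11); WM=1
i=4 t=6 v=9: → [0,11); WM=1
i=5 t=7 v=6: → [0,11); WM=6
i=6 t=12 v=5: → [11,22); WM=6
i=7 t=2 v=6: DROP (t<6-2); WM=11; [0,11) fires=6
i=8 t=8 v=5: DROP (t<11-2); WM=11
i=9 t=11 v=6: → [11,22); WM=11
i=10 t=16 v=6: → [11,22); WM=11
i=11 t=15 v=7: → [11,22); WM=15
i=12 t=18 v=6: → [11,22); WM=15
i=13 t=20 v=4: → [11,22); WM=19
i=14 t=12 v=6: DROP (t<19-2); WM=19
i=15 t=24 v=7: → [22,33); WM=23; [11,22) fires=6
i=16 t=25 v=6: → [22,33); WM=23
i=17 t=26 v=5: → [22,33); WM=25
i=18 t=26 v=2: → [22,33); WM=25
i=19 t=28 v=6: → [22,33); WM=27
i=20 t=28 v=9: → [22,33); WM=27
i=21 t=29 v=6: → [22,33); WM=28
i=22 t=24 v=8: DROP (t<28-2); WM=28
i=23 t=31 v=2: → [22,33); WM=30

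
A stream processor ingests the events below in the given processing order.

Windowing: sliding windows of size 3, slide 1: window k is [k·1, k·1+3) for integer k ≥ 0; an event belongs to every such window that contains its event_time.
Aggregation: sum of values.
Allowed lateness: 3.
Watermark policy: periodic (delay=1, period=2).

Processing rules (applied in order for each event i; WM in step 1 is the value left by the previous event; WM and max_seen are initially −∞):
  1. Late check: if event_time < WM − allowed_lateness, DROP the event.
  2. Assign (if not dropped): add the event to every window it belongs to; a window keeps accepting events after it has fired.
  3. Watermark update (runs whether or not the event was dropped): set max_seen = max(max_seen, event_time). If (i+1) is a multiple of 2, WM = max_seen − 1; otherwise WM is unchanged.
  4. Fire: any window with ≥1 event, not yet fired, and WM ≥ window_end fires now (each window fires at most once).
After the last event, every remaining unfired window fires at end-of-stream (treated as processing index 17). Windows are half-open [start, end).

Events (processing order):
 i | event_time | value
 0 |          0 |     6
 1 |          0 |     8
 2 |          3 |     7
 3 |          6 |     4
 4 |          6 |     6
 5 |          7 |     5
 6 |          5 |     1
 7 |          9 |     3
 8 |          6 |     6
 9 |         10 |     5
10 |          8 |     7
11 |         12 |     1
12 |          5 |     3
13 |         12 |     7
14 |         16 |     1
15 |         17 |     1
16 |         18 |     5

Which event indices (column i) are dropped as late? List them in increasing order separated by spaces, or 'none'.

i=0 t=0 v=6: → [0,3); WM=−∞
i=1 t=0 v=8: → [0,3); WM=-1
i=2 t=3 v=7: → [3,6),[2,5),[1,4); WM=-1
i=3 t=6 v=4: → [6,9),[5,8),[4,7); WM=5; [0,3) fires=14 [1,4) fires=7 [2,5) fires=7
i=4 t=6 v=6: → [6,9),[5,8),[4,7); WM=5
i=5 t=7 v=5: → [7,10),[6,9),[5,8); WM=6; [3,6) fires=7
i=6 t=5 v=1: → [5,8),[4,7),[3,6); WM=6
i=7 t=9 v=3: → [9,12),[8,11),[7,10); WM=8; [4,7) fires=11 [5,8) fires=16
i=8 t=6 v=6: → [6,9),[5,8),[4,7); WM=8
i=9 t=10 v=5: → [10,13),[9,12),[8,11); WM=9; [6,9) fires=21
i=10 t=8 v=7: → [8,11),[7,10),[6,9); WM=9
i=11 t=12 v=1: → [12,15),[11,14),[10,13); WM=11; [7,10) fires=15 [8,11) fires=15
i=12 t=5 v=3: DROP (t<11-3); WM=11
i=13 t=12 v=7: → [12,15),[11,14),[10,13); WM=11
i=14 t=16 v=1: → [16,19),[15,18),[14,17); WM=11
i=15 t=17 v=1: → [17,20),[16,19),[15,18); WM=16; [9,12) fires=8 [10,13) fires=13 [11,14) fires=8 [12,15) fires=8
i=16 t=18 v=5: → [18,21),[17,20),[16,19); WM=16

12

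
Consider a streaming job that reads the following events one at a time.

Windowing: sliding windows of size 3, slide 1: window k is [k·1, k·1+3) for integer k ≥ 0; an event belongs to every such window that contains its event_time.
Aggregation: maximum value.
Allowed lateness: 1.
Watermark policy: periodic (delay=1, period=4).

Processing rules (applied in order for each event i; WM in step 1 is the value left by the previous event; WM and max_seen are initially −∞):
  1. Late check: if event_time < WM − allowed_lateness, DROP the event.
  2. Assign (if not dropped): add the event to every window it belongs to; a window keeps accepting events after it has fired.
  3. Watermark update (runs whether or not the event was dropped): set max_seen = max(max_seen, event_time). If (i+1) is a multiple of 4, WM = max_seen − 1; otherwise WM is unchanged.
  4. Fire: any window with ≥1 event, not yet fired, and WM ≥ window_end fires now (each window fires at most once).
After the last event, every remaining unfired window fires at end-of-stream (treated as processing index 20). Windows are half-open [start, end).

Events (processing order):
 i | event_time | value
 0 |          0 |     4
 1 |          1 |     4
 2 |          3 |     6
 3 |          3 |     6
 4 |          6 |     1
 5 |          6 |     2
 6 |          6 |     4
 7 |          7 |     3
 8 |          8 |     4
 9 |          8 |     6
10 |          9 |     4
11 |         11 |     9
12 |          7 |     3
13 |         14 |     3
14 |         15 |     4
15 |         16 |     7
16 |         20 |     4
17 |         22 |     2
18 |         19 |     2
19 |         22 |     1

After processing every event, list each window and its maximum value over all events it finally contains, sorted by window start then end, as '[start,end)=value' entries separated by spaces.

[0,3)=4 [1,4)=6 [2,5)=6 [3,6)=6 [4,7)=4 [5,8)=4 [6,9)=6 [7,10)=6 [8,11)=6 [9,12)=9 [10,13)=9 [11,14)=9 [12,15)=3 [13,16)=4 [14,17)=7 [15,18)=7 [16,19)=7 [17,20)=2 [18,21)=4 [19,22)=4 [20,23)=4 [21,24)=2 [22,25)=2

i=0 t=0 v=4: → [0,3); WM=−∞
i=1 t=1 v=4: → [1,4),[0,3); WM=−∞
i=2 t=3 v=6: → [3,6),[2,5),[1,4); WM=−∞
i=3 t=3 v=6: → [3,6),[2,5),[1,4); WM=2
i=4 t=6 v=1: → [6,9),[5,8),[4,7); WM=2
i=5 t=6 v=2: → [6,9),[5,8),[4,7); WM=2
i=6 t=6 v=4: → [6,9),[5,8),[4,7); WM=2
i=7 t=7 v=3: → [7,10),[6,9),[5,8); WM=6; [0,3) fires=4 [1,4) fires=6 [2,5) fires=6 [3,6) fires=6
i=8 t=8 v=4: → [8,11),[7,10),[6,9); WM=6
i=9 t=8 v=6: → [8,11),[7,10),[6,9); WM=6
i=10 t=9 v=4: → [9,12),[8,11),[7,10); WM=6
i=11 t=11 v=9: → [11,14),[10,13),[9,12); WM=10; [4,7) fires=4 [5,8) fires=4 [6,9) fires=6 [7,10) fires=6
i=12 t=7 v=3: DROP (t<10-1); WM=10
i=13 t=14 v=3: → [14,17),[13,16),[12,15); WM=10
i=14 t=15 v=4: → [15,18),[14,17),[13,16); WM=10
i=15 t=16 v=7: → [16,19),[15,18),[14,17); WM=15; [8,11) fires=6 [9,12) fires=9 [10,13) fires=9 [11,14) fires=9 [12,15) fires=3
i=16 t=20 v=4: → [20,23),[19,22),[18,21); WM=15
i=17 t=22 v=2: → [22,25),[21,24),[20,23); WM=15
i=18 t=19 v=2: → [19,22),[18,21),[17,20); WM=15
i=19 t=22 v=1: → [22,25),[21,24),[20,23); WM=21; [13,16) fires=4 [14,17) fires=7 [15,18) fires=7 [16,19) fires=7 [17,20) fires=2 [18,21) fires=4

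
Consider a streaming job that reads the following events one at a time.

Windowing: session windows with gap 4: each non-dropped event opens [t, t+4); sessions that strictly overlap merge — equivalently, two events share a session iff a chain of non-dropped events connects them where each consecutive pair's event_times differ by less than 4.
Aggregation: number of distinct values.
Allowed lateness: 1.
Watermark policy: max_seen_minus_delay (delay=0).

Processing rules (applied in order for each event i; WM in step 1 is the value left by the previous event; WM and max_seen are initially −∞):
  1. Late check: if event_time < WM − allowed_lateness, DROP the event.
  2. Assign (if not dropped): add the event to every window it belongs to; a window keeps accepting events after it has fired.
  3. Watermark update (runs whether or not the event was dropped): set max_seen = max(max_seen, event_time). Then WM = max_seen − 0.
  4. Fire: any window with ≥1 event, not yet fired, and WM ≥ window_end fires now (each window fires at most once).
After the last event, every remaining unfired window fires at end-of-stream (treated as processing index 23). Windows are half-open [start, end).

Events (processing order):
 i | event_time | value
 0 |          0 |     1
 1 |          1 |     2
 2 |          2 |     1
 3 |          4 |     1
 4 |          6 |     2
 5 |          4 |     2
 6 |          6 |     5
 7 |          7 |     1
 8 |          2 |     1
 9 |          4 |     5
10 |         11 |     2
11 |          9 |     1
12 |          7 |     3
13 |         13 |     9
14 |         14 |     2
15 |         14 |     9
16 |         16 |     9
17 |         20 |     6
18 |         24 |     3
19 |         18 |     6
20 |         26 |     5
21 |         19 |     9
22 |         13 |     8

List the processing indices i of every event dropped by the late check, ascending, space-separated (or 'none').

5 8 9 11 12 19 21 22

i=0 t=0 v=1: → [0,4); WM=0
i=1 t=1 v=2: → [0,5); WM=1
i=2 t=2 v=1: → [0,6); WM=2
i=3 t=4 v=1: → [0,8); WM=4
i=4 t=6 v=2: → [0,10); WM=6
i=5 t=4 v=2: DROP (t<6-1); WM=6
i=6 t=6 v=5: → [0,10); WM=6
i=7 t=7 v=1: → [0,11); WM=7
i=8 t=2 v=1: DROP (t<7-1); WM=7
i=9 t=4 v=5: DROP (t<7-1); WM=7
i=10 t=11 v=2: → [11,15); WM=11
i=11 t=9 v=1: DROP (t<11-1); WM=11
i=12 t=7 v=3: DROP (t<11-1); WM=11
i=13 t=13 v=9: → [11,17); WM=13
i=14 t=14 v=2: → [11,18); WM=14
i=15 t=14 v=9: → [11,18); WM=14
i=16 t=16 v=9: → [11,20); WM=16
i=17 t=20 v=6: → [20,24); WM=20
i=18 t=24 v=3: → [24,28); WM=24
i=19 t=18 v=6: DROP (t<24-1); WM=24
i=20 t=26 v=5: → [24,30); WM=26
i=21 t=19 v=9: DROP (t<26-1); WM=26
i=22 t=13 v=8: DROP (t<26-1); WM=26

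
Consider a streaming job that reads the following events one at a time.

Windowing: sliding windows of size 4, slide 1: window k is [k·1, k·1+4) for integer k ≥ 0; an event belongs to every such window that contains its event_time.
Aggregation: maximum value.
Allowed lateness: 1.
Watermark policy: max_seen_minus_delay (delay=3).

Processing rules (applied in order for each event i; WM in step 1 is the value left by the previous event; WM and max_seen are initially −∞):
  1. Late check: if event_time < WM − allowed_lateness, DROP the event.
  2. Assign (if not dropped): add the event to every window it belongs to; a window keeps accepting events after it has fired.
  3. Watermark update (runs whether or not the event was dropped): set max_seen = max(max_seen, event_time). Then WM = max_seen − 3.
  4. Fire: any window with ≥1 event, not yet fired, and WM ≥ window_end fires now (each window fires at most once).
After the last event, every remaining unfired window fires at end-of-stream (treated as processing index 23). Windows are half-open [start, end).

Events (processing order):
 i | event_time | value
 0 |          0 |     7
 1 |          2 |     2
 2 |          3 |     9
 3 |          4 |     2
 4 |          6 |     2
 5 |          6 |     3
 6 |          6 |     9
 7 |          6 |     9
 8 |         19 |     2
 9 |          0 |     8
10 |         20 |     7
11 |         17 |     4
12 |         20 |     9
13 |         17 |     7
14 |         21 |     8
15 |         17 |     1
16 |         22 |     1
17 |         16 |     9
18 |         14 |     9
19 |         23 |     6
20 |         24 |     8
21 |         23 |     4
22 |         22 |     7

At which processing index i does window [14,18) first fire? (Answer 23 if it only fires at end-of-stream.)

i=0 t=0 v=7: → [0,4); WM=-3
i=1 t=2 v=2: → [2,6),[1,5),[0,4); WM=-1
i=2 t=3 v=9: → [3,7),[2,6),[1,5),[0,4); WM=0
i=3 t=4 v=2: → [4,8),[3,7),[2,6),[1,5); WM=1
i=4 t=6 v=2: → [6,10),[5,9),[4,8),[3,7); WM=3
i=5 t=6 v=3: → [6,10),[5,9),[4,8),[3,7); WM=3
i=6 t=6 v=9: → [6,10),[5,9),[4,8),[3,7); WM=3
i=7 t=6 v=9: → [6,10),[5,9),[4,8),[3,7); WM=3
i=8 t=19 v=2: → [19,23),[18,22),[17,21),[16,20); WM=16; [0,4) fires=9 [1,5) fires=9 [2,6) fires=9 [3,7) fires=9 [4,8) fires=9 [5,9) fires=9 [6,10) fires=9
i=9 t=0 v=8: DROP (t<16-1); WM=16
i=10 t=20 v=7: → [20,24),[19,23),[18,22),[17,21); WM=17
i=11 t=17 v=4: → [17,21),[16,20),[15,19),[14,18); WM=17
i=12 t=20 v=9: → [20,24),[19,23),[18,22),[17,21); WM=17
i=13 t=17 v=7: → [17,21),[16,20),[15,19),[14,18); WM=17
i=14 t=21 v=8: → [21,25),[20,24),[19,23),[18,22); WM=18; [14,18) fires=7
i=15 t=17 v=1: → [17,21),[16,20),[15,19),[14,18); WM=18
i=16 t=22 v=1: → [22,26),[21,25),[20,24),[19,23); WM=19; [15,19) fires=7
i=17 t=16 v=9: DROP (t<19-1); WM=19
i=18 t=14 v=9: DROP (t<19-1); WM=19
i=19 t=23 v=6: → [23,27),[22,26),[21,25),[20,24); WM=20; [16,20) fires=7
i=20 t=24 v=8: → [24,28),[23,27),[22,26),[21,25); WM=21; [17,21) fires=9
i=21 t=23 v=4: → [23,27),[22,26),[21,25),[20,24); WM=21
i=22 t=22 v=7: → [22,26),[21,25),[20,24),[19,23); WM=21

14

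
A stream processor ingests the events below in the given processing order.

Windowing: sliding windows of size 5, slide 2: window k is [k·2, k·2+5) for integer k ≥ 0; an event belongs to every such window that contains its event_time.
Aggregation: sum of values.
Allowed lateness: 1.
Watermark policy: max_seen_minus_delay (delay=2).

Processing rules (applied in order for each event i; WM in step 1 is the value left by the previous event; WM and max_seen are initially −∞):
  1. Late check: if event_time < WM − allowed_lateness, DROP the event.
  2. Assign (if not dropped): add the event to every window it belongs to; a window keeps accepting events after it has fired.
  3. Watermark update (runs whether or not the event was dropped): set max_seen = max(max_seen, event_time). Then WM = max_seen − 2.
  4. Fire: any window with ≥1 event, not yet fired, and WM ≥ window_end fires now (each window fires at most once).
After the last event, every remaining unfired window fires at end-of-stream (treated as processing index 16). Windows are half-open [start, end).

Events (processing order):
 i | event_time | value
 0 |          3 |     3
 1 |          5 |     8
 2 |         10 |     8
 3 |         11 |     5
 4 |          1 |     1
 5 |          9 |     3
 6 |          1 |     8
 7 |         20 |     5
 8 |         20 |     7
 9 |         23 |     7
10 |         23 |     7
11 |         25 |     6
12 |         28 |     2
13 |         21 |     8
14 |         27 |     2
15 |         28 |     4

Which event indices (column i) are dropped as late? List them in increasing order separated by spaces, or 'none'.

i=0 t=3 v=3: → [2,7),[0,5); WM=1
i=1 t=5 v=8: → [4,9),[2,7); WM=3
i=2 t=10 v=8: → [10,15),[8,13),[6,11); WM=8; [0,5) fires=3 [2,7) fires=11
i=3 t=11 v=5: → [10,15),[8,13); WM=9; [4,9) fires=8
i=4 t=1 v=1: DROP (t<9-1); WM=9
i=5 t=9 v=3: → [8,13),[6,11); WM=9
i=6 t=1 v=8: DROP (t<9-1); WM=9
i=7 t=20 v=5: → [20,25),[18,23),[16,21); WM=18; [6,11) fires=11 [8,13) fires=16 [10,15) fires=13
i=8 t=20 v=7: → [20,25),[18,23),[16,21); WM=18
i=9 t=23 v=7: → [22,27),[20,25); WM=21; [16,21) fires=12
i=10 t=23 v=7: → [22,27),[20,25); WM=21
i=11 t=25 v=6: → [24,29),[22,27); WM=23; [18,23) fires=12
i=12 t=28 v=2: → [28,33),[26,31),[24,29); WM=26; [20,25) fires=26
i=13 t=21 v=8: DROP (t<26-1); WM=26
i=14 t=27 v=2: → [26,31),[24,29); WM=26
i=15 t=28 v=4: → [28,33),[26,31),[24,29); WM=26

4 6 13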